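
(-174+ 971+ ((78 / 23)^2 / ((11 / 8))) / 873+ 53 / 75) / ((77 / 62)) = 642.32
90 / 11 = 8.18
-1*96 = -96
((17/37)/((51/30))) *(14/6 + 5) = 220/111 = 1.98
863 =863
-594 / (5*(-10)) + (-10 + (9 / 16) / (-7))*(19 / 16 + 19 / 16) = -270163 / 22400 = -12.06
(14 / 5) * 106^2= 157304 / 5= 31460.80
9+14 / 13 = 131 / 13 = 10.08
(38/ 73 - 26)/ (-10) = 186/ 73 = 2.55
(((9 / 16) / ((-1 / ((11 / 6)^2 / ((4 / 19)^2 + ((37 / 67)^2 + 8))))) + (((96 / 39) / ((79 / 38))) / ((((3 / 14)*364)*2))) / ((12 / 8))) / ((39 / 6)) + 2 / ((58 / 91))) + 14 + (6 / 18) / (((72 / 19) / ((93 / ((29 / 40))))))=556774724632465541 / 19613447464796640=28.39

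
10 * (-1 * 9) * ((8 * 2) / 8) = -180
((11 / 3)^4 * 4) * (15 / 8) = 1355.65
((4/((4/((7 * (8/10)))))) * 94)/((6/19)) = 25004/15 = 1666.93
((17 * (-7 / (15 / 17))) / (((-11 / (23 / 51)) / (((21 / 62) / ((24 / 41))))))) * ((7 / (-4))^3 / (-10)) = 269433017 / 157132800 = 1.71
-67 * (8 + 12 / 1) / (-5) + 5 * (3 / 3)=273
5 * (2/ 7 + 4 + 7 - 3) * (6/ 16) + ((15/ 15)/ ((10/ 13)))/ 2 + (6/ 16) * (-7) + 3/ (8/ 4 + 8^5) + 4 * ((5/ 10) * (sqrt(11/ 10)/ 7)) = sqrt(110)/ 35 + 12442853/ 917560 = 13.86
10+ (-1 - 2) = 7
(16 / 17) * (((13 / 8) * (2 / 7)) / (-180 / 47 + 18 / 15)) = -6110 / 36771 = -0.17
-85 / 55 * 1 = -17 / 11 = -1.55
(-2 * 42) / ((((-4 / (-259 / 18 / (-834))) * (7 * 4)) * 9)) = 259 / 180144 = 0.00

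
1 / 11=0.09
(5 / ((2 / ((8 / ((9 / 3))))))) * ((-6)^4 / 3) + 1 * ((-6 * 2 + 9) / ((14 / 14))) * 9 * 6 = 2718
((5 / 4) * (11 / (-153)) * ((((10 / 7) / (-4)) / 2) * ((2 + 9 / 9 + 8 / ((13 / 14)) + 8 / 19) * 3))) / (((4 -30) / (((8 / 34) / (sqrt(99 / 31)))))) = -24775 * sqrt(341) / 155900472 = -0.00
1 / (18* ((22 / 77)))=7 / 36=0.19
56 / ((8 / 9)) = 63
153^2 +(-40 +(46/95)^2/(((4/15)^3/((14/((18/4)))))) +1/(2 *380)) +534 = 345714789/14440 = 23941.47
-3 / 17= -0.18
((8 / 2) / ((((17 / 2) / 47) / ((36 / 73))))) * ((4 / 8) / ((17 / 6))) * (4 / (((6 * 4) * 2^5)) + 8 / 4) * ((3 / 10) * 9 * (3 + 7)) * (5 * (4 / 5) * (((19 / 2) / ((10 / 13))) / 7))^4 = 467610904014111 / 1809067750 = 258481.70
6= 6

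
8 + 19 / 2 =35 / 2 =17.50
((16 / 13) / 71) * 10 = 160 / 923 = 0.17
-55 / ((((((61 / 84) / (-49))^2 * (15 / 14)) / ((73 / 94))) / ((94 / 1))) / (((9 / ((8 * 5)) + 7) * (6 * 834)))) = -616834336265.64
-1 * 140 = -140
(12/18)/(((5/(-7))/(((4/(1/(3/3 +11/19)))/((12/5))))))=-140/57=-2.46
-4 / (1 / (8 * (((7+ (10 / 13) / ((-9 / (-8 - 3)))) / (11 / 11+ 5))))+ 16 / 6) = -44592 / 30781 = -1.45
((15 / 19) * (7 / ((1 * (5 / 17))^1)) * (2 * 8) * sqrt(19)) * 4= 22848 * sqrt(19) / 19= 5241.69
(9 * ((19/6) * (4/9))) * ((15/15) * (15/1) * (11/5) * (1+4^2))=7106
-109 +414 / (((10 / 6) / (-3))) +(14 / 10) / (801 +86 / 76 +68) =-141220349 / 165325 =-854.20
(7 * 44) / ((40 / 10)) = 77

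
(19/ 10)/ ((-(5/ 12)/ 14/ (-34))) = 54264/ 25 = 2170.56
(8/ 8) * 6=6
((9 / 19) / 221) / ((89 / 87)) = 783 / 373711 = 0.00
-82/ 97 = -0.85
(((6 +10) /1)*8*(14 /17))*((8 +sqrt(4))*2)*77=2759680 /17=162334.12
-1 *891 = -891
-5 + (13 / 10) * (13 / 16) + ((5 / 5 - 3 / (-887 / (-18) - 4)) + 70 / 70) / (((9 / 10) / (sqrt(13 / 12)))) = -631 / 160 + 1576 * sqrt(39) / 4401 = -1.71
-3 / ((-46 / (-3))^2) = -27 / 2116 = -0.01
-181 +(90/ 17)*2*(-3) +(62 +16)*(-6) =-11573/ 17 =-680.76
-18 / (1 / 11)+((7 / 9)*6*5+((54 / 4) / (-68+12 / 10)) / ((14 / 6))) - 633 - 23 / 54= -102034241 / 126252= -808.18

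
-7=-7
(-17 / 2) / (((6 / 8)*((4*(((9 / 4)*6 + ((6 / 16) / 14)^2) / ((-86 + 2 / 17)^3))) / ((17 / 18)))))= 9759658496000 / 77733027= 125553.56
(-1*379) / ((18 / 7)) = -2653 / 18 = -147.39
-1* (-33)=33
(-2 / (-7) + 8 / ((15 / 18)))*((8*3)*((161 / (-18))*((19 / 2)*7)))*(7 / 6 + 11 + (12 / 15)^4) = -49915862654 / 28125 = -1774786.23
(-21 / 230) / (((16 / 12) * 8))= -63 / 7360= -0.01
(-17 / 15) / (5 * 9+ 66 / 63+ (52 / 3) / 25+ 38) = -35 / 2617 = -0.01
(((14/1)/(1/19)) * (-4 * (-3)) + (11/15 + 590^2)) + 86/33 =57963731/165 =351295.34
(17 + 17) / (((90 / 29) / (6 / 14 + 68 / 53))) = 62611 / 3339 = 18.75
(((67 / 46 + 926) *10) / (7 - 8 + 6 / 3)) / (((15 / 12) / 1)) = 170652 / 23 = 7419.65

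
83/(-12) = -83/12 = -6.92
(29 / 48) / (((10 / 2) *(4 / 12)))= 29 / 80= 0.36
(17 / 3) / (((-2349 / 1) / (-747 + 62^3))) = -4038877 / 7047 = -573.13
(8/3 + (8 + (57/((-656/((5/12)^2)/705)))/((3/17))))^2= 2439072433009/991494144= 2460.00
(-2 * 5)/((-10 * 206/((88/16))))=11/412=0.03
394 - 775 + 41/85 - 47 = -36339/85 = -427.52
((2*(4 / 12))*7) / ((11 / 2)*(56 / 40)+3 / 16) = 1120 / 1893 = 0.59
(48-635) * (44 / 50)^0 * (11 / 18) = -6457 / 18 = -358.72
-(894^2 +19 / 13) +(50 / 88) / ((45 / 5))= -4114474127 / 5148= -799237.40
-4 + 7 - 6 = -3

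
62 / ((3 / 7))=144.67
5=5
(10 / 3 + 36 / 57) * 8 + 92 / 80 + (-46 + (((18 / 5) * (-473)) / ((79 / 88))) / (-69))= 29742959 / 2071380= 14.36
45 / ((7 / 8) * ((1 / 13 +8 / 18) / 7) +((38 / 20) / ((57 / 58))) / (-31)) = 6528600 / 407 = 16040.79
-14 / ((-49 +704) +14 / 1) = -14 / 669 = -0.02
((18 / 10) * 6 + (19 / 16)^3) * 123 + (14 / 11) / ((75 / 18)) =1728659499 / 1126400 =1534.68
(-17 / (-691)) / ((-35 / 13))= -221 / 24185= -0.01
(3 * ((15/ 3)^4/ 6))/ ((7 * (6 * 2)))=625/ 168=3.72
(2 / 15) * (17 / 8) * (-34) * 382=-55199 / 15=-3679.93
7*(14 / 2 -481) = -3318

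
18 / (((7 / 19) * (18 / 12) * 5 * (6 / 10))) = 76 / 7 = 10.86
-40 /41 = -0.98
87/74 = 1.18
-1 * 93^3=-804357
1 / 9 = 0.11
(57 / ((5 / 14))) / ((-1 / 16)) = -12768 / 5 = -2553.60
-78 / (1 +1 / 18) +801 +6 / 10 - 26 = 66662 / 95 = 701.71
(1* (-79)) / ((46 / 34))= -1343 / 23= -58.39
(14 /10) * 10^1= 14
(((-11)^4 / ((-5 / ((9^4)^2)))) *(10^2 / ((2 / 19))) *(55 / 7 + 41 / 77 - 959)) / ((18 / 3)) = 132804797296381155 / 7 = 18972113899483022.14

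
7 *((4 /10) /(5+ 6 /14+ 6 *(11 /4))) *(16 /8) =392 /1535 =0.26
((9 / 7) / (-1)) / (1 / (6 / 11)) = -54 / 77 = -0.70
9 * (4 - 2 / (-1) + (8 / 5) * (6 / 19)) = 5562 / 95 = 58.55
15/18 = 5/6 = 0.83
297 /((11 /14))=378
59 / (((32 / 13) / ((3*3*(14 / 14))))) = 6903 / 32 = 215.72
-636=-636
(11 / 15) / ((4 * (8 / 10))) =11 / 48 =0.23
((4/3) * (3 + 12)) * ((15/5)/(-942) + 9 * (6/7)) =169490/1099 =154.22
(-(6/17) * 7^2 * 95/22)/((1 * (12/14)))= -32585/374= -87.13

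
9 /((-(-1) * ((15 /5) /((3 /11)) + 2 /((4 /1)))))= 18 /23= 0.78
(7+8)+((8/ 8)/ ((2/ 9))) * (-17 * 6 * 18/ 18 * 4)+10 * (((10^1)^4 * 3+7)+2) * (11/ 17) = 3270033/ 17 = 192354.88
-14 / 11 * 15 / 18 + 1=-2 / 33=-0.06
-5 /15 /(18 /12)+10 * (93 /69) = 2744 /207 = 13.26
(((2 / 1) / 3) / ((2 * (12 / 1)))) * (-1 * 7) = -7 / 36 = -0.19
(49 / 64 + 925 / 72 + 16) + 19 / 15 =30.88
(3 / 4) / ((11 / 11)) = 3 / 4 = 0.75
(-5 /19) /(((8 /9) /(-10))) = 225 /76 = 2.96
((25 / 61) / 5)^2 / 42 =25 / 156282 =0.00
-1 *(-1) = 1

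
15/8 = 1.88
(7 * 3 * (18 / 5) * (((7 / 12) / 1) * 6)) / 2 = 1323 / 10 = 132.30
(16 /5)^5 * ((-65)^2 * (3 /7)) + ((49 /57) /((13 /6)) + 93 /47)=6171693953363 /10157875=607577.27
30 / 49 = 0.61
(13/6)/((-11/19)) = -247/66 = -3.74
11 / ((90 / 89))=979 / 90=10.88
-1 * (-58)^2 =-3364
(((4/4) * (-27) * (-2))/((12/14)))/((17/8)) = 504/17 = 29.65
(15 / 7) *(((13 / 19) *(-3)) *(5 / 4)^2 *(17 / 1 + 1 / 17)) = -2120625 / 18088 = -117.24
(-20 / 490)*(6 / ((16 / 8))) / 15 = -0.01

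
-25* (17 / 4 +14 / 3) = -2675 / 12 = -222.92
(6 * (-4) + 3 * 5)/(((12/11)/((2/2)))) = -33/4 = -8.25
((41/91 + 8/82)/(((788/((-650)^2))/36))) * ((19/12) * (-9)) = -8523815625/56539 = -150759.93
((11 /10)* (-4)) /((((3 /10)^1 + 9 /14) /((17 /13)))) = -6.10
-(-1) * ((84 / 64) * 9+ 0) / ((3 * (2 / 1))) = 63 / 32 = 1.97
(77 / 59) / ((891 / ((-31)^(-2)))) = 7 / 4592619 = 0.00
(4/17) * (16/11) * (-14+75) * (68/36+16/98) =3533120/82467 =42.84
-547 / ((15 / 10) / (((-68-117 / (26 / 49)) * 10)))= 3156190 / 3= 1052063.33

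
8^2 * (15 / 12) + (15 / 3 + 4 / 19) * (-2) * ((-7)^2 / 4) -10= -2191 / 38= -57.66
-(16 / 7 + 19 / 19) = -23 / 7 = -3.29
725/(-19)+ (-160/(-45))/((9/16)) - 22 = -53.84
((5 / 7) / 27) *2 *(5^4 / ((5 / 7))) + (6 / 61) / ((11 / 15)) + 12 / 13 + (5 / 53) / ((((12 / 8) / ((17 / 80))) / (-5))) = 4722090361 / 99860904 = 47.29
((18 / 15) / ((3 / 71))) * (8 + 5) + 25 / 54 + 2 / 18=99839 / 270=369.77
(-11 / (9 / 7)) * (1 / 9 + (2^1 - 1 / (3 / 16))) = 2233 / 81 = 27.57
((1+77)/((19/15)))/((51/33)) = 12870/323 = 39.85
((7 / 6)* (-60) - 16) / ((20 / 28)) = -602 / 5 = -120.40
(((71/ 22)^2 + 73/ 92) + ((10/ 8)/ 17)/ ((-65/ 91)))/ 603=2101711/ 114114132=0.02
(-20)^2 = 400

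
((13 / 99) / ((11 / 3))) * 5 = 65 / 363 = 0.18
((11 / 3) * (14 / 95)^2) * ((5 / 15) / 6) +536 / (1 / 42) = 5485612678 / 243675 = 22512.00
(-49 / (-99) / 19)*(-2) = -98 / 1881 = -0.05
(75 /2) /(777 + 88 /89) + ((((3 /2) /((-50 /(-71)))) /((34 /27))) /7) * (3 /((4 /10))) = 4243557 /2280880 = 1.86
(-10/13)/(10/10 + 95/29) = -145/806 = -0.18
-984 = -984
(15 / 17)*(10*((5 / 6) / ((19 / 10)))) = 3.87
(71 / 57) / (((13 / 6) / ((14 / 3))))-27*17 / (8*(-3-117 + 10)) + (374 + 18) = 257704919 / 652080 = 395.20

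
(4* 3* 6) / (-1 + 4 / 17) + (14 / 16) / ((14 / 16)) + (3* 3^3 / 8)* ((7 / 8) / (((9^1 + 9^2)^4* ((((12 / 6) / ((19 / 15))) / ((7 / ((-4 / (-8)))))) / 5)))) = -188334707897 / 2021760000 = -93.15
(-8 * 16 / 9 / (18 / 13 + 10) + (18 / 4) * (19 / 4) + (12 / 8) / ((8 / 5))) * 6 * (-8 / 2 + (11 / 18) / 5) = -7833305 / 15984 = -490.07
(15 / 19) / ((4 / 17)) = 255 / 76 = 3.36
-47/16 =-2.94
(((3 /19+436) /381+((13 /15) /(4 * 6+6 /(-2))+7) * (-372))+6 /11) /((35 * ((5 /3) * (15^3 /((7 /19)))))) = -7295463691 /1489311140625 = -0.00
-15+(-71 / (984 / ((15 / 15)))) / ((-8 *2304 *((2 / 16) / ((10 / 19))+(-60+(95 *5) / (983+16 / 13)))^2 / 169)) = -17390483520837675505 / 1159365582606812352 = -15.00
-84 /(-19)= 4.42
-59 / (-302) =59 / 302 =0.20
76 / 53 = 1.43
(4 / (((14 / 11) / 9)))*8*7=1584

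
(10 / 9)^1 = 10 / 9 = 1.11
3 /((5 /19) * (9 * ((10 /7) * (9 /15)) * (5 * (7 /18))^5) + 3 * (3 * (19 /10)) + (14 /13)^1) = 129645360 /3224033537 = 0.04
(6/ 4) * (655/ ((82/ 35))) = 68775/ 164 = 419.36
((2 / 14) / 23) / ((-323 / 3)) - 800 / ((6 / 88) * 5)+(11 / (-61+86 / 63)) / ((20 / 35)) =-323677915663 / 137911956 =-2346.99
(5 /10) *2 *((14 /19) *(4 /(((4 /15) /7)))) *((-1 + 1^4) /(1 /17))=0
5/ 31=0.16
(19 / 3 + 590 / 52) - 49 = -2443 / 78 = -31.32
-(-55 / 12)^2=-3025 / 144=-21.01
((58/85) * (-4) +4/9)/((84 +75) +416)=-76/19125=-0.00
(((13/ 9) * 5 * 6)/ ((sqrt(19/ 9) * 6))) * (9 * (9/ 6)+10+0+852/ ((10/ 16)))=180271 * sqrt(19)/ 114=6892.83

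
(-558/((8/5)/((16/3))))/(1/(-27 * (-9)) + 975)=-225990/118463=-1.91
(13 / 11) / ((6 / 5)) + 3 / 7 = 1.41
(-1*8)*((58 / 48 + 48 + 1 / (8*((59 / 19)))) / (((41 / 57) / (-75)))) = 99373800 / 2419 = 41080.53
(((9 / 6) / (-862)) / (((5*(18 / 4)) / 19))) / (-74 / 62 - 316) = 589 / 127140690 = 0.00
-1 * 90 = -90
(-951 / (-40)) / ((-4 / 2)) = -951 / 80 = -11.89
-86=-86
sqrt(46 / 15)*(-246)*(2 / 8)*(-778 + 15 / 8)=254569*sqrt(690) / 80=83587.26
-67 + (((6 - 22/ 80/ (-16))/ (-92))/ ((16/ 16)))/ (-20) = -78895349/ 1177600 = -67.00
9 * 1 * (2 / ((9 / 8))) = 16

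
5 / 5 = 1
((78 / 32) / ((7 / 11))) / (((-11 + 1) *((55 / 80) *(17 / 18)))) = -0.59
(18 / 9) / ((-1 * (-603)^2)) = -0.00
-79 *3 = -237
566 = 566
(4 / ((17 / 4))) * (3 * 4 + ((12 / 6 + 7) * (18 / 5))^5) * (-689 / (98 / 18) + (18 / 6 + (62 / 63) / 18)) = -291681682098123328 / 70284375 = -4150021709.63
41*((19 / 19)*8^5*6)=8060928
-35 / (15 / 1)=-2.33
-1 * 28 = -28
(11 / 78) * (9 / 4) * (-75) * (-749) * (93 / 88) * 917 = 14371980525 / 832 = 17274015.05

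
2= 2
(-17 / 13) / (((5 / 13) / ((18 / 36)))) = -17 / 10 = -1.70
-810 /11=-73.64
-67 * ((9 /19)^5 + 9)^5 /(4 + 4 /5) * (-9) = 699640364221032673860398457634314000000 /93076495688256089536609610280499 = 7516831.82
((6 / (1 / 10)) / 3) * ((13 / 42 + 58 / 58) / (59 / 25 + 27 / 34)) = 467500 / 56301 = 8.30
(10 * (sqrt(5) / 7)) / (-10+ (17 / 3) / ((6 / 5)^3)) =-1296 * sqrt(5) / 6097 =-0.48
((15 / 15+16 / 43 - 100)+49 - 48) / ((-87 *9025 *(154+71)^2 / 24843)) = 34763638 / 569742609375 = 0.00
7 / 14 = 1 / 2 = 0.50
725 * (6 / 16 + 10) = 60175 / 8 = 7521.88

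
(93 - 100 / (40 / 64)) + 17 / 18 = -1189 / 18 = -66.06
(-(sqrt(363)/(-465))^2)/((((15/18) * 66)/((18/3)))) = -22/120125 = -0.00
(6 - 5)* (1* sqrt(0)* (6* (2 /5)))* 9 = 0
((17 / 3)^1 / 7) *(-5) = -85 / 21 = -4.05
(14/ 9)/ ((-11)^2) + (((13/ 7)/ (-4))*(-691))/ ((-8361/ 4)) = -331967/ 2360589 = -0.14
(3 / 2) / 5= 0.30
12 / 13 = 0.92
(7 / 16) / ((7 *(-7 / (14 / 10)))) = -1 / 80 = -0.01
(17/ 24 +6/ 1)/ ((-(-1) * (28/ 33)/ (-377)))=-95381/ 32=-2980.66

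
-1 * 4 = -4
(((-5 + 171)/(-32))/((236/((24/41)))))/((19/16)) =-498/45961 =-0.01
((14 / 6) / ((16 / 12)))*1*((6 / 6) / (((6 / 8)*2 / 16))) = 56 / 3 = 18.67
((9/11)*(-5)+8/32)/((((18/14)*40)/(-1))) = 1183/15840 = 0.07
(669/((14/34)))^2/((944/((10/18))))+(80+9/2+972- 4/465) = 56138274061/21509040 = 2609.99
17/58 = 0.29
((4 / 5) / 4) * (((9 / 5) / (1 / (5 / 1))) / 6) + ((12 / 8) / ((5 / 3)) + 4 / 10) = 8 / 5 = 1.60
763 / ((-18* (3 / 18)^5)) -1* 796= -330412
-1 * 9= -9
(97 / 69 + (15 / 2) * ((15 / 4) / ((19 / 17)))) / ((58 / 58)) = 278669 / 10488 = 26.57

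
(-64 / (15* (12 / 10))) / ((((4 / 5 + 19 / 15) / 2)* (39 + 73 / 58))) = -3712 / 43431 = -0.09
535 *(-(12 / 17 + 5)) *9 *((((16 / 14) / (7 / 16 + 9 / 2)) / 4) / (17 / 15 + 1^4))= -7005825 / 9401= -745.22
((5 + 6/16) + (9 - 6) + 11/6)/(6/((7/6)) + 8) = 1715/2208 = 0.78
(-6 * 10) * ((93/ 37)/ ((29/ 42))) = -234360/ 1073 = -218.42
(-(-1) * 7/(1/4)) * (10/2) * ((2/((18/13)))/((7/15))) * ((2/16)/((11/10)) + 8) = 3515.91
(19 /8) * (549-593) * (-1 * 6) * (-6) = -3762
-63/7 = -9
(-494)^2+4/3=732112/3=244037.33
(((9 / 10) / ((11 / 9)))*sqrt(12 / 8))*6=243*sqrt(6) / 110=5.41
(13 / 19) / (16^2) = 13 / 4864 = 0.00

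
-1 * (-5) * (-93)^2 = 43245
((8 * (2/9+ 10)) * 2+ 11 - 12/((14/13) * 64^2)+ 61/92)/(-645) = -519962231/1914071040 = -0.27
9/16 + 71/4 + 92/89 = 27549/1424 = 19.35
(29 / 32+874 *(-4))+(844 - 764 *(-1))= -60387 / 32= -1887.09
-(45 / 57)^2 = -225 / 361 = -0.62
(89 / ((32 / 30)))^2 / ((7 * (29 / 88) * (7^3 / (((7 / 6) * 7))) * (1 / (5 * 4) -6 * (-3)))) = 3.98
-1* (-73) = 73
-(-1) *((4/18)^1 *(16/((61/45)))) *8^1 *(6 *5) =38400/61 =629.51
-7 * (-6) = 42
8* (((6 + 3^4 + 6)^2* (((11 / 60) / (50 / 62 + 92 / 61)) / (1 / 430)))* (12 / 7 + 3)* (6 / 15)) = 226923766872 / 51065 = 4443821.93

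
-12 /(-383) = 12 /383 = 0.03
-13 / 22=-0.59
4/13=0.31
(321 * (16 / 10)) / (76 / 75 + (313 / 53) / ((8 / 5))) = 16332480 / 149599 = 109.18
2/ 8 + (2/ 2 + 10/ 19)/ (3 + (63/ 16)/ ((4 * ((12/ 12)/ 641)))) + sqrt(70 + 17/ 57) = 8.64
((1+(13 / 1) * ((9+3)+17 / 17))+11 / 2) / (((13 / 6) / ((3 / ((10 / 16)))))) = 1944 / 5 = 388.80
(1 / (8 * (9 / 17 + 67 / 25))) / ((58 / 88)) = 425 / 7192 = 0.06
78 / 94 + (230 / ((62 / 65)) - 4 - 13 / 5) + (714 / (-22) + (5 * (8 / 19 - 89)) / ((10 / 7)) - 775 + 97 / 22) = -1336375019 / 1522565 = -877.71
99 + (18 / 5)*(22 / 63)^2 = 219263 / 2205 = 99.44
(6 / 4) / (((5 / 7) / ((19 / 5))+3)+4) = 399 / 1912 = 0.21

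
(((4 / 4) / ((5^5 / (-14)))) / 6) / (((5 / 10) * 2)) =-7 / 9375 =-0.00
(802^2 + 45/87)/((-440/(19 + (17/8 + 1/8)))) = -31063.85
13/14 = 0.93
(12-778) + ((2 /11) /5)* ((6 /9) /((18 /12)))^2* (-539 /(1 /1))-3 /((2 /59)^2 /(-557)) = 2354536963 /1620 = 1453417.88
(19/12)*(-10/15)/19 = -1/18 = -0.06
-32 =-32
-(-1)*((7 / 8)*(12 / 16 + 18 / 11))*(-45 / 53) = -33075 / 18656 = -1.77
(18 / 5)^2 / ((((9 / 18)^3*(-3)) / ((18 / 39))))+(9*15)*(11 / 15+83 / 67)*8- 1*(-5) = 46140347 / 21775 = 2118.96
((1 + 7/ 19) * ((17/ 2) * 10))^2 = 4884100/ 361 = 13529.36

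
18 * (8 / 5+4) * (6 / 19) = 3024 / 95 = 31.83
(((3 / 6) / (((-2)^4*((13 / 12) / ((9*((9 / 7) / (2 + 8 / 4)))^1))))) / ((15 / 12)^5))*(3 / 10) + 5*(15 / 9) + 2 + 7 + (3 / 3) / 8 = 596045561 / 34125000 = 17.47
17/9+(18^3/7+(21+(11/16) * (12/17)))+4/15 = 18352307/21420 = 856.78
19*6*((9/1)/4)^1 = 513/2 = 256.50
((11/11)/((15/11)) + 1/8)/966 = 103/115920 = 0.00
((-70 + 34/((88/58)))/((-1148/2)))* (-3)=-3141/12628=-0.25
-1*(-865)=865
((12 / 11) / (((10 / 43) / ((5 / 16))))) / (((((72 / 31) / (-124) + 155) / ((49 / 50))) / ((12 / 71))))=18223443 / 11631979700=0.00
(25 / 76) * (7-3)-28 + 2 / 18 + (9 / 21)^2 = -221117 / 8379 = -26.39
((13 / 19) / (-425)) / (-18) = 13 / 145350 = 0.00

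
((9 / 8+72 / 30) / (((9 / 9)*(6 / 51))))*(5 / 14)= 2397 / 224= 10.70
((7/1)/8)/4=7/32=0.22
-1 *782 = -782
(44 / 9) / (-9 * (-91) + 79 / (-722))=2888 / 483741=0.01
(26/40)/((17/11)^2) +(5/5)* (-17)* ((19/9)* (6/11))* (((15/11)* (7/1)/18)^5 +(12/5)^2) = -16915753816285453/149293697216400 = -113.31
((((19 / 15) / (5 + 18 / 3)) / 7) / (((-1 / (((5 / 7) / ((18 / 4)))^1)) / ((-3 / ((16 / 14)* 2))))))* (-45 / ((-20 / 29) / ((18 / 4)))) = 4959 / 4928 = 1.01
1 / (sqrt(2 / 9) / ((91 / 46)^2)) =24843 *sqrt(2) / 4232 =8.30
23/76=0.30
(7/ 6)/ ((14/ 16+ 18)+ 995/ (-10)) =-28/ 1935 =-0.01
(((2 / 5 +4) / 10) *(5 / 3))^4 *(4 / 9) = 0.13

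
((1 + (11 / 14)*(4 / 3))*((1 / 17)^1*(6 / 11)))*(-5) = -430 / 1309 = -0.33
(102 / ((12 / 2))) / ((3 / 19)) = 323 / 3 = 107.67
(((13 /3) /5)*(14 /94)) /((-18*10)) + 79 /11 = 10024099 /1395900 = 7.18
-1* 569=-569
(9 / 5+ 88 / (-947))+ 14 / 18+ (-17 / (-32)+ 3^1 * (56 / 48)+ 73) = 108434519 / 1363680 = 79.52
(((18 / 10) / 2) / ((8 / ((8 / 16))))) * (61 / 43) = 549 / 6880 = 0.08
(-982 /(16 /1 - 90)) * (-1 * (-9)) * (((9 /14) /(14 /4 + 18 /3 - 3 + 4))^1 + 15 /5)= 662850 /1813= 365.61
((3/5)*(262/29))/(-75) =-262/3625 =-0.07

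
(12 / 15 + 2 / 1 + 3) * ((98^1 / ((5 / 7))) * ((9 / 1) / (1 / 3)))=537138 / 25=21485.52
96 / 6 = 16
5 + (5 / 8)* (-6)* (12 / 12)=5 / 4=1.25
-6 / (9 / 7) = -14 / 3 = -4.67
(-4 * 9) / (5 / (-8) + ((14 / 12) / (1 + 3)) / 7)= 432 / 7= 61.71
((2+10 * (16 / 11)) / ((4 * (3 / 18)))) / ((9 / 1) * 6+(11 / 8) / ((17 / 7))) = 37128 / 81631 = 0.45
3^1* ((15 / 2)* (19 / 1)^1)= 855 / 2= 427.50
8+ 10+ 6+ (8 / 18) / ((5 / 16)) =1144 / 45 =25.42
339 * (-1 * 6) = -2034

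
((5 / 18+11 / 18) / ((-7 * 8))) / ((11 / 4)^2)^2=-256 / 922383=-0.00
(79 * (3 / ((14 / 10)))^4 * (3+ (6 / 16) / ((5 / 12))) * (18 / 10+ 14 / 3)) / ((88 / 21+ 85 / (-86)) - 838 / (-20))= 130114866375 / 139694296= 931.43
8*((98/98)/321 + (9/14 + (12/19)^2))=6780476/811167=8.36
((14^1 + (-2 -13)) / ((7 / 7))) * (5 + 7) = -12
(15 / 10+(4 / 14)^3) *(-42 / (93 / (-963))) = 1006335 / 1519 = 662.50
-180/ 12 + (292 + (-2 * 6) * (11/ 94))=12953/ 47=275.60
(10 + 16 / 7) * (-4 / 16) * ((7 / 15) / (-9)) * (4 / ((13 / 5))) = 86 / 351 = 0.25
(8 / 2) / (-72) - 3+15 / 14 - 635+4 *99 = -15182 / 63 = -240.98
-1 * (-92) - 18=74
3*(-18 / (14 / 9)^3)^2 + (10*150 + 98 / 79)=233449050509 / 148708336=1569.85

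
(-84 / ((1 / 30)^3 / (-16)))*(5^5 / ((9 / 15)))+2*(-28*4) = 188999999776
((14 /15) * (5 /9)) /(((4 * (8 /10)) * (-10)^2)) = 7 /4320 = 0.00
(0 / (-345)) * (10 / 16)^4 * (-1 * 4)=0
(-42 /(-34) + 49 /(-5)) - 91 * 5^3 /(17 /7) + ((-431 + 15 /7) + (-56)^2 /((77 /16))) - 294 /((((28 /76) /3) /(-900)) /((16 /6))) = 37575698409 /6545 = 5741130.39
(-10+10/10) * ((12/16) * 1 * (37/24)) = -10.41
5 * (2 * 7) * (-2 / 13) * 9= -1260 / 13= -96.92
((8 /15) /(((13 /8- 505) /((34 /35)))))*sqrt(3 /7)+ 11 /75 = 0.15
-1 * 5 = -5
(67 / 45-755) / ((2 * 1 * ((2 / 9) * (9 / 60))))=-33908 / 3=-11302.67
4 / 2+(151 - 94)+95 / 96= 5759 / 96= 59.99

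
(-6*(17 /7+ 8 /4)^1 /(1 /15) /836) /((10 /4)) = -279 /1463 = -0.19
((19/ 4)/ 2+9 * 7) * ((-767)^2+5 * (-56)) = 307528707/ 8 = 38441088.38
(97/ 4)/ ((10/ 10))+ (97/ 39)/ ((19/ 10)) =75757/ 2964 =25.56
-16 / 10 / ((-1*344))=0.00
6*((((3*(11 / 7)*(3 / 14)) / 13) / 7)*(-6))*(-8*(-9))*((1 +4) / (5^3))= -128304 / 111475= -1.15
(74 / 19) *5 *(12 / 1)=4440 / 19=233.68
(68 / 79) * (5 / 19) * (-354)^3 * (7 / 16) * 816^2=-4393868730693120 / 1501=-2927294290934.79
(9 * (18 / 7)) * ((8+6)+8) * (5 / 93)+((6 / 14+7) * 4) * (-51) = -322908 / 217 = -1488.06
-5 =-5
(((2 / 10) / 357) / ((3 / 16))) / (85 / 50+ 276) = 32 / 2974167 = 0.00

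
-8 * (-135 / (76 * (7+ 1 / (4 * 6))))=6480 / 3211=2.02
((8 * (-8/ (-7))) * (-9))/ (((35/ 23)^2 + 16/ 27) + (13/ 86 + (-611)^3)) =0.00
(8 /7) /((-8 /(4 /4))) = -1 /7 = -0.14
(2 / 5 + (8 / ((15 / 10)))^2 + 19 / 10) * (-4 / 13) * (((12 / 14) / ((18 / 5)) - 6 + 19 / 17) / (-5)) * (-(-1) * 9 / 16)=-2293843 / 464100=-4.94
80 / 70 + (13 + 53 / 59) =6212 / 413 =15.04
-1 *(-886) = 886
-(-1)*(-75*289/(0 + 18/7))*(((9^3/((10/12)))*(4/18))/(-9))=182070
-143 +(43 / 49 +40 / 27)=-186068 / 1323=-140.64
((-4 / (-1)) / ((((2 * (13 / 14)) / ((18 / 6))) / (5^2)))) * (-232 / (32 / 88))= -1339800 / 13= -103061.54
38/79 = 0.48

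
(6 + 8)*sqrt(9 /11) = 42*sqrt(11) /11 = 12.66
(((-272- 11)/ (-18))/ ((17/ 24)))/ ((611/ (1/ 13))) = 1132/ 405093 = 0.00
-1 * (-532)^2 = -283024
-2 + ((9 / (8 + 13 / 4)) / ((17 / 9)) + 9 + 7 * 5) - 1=3521 / 85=41.42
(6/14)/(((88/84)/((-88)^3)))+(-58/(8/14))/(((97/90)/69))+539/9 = -248998984/873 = -285222.20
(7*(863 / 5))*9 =54369 / 5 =10873.80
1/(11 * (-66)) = -1/726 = -0.00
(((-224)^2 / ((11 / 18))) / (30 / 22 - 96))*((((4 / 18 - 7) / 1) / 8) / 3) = 245.02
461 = 461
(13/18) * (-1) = -13/18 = -0.72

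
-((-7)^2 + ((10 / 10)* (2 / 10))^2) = -1226 / 25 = -49.04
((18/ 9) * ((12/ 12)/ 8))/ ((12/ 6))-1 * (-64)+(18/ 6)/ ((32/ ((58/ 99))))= 33887/ 528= 64.18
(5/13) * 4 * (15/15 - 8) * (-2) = 280/13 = 21.54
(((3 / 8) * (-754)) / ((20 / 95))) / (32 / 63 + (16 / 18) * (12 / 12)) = -1353807 / 1408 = -961.51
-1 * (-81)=81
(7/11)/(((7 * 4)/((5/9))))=5/396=0.01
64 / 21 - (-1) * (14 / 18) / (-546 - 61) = 116495 / 38241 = 3.05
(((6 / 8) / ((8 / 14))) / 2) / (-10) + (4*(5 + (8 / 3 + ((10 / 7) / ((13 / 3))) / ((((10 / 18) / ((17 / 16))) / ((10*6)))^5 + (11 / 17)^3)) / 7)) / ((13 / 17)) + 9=1666941942838899235529 / 43878193274266653120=37.99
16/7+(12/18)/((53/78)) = 1212/371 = 3.27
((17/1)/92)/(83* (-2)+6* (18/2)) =-17/10304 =-0.00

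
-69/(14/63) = -621/2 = -310.50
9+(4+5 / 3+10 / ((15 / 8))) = 20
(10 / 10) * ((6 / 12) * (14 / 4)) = 7 / 4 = 1.75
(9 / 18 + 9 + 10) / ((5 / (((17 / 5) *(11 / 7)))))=7293 / 350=20.84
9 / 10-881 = -8801 / 10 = -880.10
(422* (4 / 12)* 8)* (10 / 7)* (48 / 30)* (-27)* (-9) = 4375296 / 7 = 625042.29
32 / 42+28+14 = 898 / 21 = 42.76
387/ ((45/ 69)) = 2967/ 5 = 593.40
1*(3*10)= 30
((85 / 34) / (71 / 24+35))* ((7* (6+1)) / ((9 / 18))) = 5880 / 911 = 6.45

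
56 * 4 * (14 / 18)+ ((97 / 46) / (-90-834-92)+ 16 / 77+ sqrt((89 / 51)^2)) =97000313227 / 550596816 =176.17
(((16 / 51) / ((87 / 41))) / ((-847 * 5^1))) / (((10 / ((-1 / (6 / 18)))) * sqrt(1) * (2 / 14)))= 328 / 4473975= 0.00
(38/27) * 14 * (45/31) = 2660/93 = 28.60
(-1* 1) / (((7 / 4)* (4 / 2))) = -2 / 7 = -0.29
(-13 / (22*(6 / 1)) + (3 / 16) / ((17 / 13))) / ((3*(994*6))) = 403 / 160598592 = 0.00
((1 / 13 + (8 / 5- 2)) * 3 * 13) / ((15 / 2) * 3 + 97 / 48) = -3024 / 5885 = -0.51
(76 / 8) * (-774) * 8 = -58824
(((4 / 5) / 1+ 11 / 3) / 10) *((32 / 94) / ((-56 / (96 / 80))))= -134 / 41125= -0.00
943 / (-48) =-943 / 48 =-19.65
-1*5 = -5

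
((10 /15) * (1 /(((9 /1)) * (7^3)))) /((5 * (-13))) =-2 /601965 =-0.00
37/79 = 0.47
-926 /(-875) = 926 /875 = 1.06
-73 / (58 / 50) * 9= -16425 / 29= -566.38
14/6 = 7/3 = 2.33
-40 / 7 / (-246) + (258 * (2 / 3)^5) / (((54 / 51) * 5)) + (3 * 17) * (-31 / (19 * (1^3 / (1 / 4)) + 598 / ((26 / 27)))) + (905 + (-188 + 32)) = 787905044 / 1046115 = 753.17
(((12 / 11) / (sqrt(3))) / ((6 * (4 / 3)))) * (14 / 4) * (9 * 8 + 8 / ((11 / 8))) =1498 * sqrt(3) / 121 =21.44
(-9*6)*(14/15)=-252/5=-50.40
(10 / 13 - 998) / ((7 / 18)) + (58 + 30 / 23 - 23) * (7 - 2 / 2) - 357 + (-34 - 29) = -827178 / 299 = -2766.48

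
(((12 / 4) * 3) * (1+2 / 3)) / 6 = 5 / 2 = 2.50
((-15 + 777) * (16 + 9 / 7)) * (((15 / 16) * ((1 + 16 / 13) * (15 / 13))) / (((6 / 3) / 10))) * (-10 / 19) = -7520225625 / 89908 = -83643.56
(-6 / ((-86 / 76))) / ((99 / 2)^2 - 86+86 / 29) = 26448 / 11807671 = 0.00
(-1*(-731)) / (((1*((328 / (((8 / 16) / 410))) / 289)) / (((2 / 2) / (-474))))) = -211259 / 127487040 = -0.00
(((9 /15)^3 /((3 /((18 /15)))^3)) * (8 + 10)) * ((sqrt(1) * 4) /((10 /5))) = 7776 /15625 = 0.50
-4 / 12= -1 / 3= -0.33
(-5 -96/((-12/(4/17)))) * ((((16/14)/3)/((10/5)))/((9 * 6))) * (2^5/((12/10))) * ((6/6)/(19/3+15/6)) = -0.03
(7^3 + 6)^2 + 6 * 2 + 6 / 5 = 609071 / 5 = 121814.20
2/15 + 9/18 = 0.63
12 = 12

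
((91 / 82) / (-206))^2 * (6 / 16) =24843 / 2282717312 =0.00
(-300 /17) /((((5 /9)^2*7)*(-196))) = 243 /5831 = 0.04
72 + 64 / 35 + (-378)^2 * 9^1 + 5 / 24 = 1080265231 / 840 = 1286030.04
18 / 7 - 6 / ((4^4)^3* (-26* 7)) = 3925868547 / 1526726656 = 2.57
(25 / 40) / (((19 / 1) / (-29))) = -145 / 152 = -0.95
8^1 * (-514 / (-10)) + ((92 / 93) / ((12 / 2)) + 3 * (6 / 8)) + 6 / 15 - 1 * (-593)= 5619143 / 5580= 1007.01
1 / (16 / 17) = 17 / 16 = 1.06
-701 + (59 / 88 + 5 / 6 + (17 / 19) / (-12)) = -3509047 / 5016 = -699.57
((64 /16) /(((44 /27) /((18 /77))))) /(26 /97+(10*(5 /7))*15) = 23571 /4412386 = 0.01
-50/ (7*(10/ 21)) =-15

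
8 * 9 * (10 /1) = 720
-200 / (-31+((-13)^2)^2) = -20 / 2853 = -0.01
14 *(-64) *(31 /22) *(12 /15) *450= -4999680 /11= -454516.36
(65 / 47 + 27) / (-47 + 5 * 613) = 0.01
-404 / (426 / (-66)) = 62.59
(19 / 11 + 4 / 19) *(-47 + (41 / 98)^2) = -90.74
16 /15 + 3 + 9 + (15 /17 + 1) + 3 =17.95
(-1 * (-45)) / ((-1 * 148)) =-45 / 148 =-0.30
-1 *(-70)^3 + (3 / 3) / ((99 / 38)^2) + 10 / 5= 3361764046 / 9801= 343002.15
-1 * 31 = -31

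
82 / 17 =4.82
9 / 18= 1 / 2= 0.50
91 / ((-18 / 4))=-182 / 9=-20.22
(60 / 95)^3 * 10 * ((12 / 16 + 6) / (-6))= -19440 / 6859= -2.83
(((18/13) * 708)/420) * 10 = 2124/91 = 23.34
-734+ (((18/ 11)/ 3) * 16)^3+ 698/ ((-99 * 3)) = -2574344/ 35937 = -71.63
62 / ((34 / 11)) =341 / 17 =20.06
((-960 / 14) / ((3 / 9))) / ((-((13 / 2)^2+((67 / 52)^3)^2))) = 28469677916160 / 6480366483311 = 4.39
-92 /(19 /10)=-920 /19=-48.42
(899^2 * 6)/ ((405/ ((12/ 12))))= 1616402/ 135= 11973.35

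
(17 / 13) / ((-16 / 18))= -153 / 104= -1.47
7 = 7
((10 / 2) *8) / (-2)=-20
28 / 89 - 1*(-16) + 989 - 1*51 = 954.31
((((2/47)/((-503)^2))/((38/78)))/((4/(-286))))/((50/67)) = -373659/11296851850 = -0.00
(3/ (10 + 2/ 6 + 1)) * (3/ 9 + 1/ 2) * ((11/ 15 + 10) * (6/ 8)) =483/ 272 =1.78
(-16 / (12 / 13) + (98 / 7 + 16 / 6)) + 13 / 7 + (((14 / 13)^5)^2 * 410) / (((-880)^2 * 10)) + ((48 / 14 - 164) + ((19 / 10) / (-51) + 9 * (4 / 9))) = -46276307535027940831 / 297753663620062650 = -155.42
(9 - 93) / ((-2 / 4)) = 168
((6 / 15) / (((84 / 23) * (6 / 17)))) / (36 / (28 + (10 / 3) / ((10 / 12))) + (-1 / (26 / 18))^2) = 132158 / 683235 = 0.19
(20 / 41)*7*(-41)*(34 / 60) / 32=-119 / 48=-2.48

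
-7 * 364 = -2548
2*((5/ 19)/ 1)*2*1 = 20/ 19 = 1.05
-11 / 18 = -0.61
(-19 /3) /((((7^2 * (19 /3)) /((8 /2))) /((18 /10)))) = -36 /245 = -0.15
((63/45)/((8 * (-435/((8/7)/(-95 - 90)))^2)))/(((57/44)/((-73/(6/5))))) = -0.00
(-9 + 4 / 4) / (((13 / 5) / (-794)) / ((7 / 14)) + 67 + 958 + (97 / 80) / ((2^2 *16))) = -16261120 / 2083481197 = -0.01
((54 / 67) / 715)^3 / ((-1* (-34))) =78732 / 1868923198624625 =0.00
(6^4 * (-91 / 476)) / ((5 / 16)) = -792.85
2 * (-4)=-8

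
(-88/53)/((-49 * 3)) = 88/7791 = 0.01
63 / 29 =2.17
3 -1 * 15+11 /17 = -193 /17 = -11.35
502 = 502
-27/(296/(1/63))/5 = -3/10360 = -0.00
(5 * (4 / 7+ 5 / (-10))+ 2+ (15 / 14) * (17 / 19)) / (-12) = -21 / 76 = -0.28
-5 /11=-0.45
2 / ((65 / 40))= 16 / 13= 1.23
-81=-81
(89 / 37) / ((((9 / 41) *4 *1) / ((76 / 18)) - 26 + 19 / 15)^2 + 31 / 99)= 14852433475 / 3715922569418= 0.00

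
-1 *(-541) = 541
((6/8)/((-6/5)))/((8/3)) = -15/64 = -0.23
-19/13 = -1.46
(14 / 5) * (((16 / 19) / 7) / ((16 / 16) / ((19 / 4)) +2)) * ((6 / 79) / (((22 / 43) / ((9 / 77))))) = 6192 / 2341955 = 0.00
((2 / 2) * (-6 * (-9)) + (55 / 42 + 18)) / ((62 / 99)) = 101607 / 868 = 117.06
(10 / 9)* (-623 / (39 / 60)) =-124600 / 117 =-1064.96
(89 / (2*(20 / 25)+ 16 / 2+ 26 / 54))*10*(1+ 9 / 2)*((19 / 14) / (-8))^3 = -4532598675 / 1912107008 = -2.37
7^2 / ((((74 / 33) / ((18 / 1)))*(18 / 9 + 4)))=4851 / 74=65.55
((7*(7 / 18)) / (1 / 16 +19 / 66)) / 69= 4312 / 38295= 0.11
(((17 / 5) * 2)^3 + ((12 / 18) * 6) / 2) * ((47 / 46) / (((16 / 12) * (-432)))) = -0.56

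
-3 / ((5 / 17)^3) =-14739 / 125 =-117.91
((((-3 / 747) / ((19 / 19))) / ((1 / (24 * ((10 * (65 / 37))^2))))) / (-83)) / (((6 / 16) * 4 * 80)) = 84500 / 28293123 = 0.00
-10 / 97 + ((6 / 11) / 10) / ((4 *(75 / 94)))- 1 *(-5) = 1310809 / 266750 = 4.91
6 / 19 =0.32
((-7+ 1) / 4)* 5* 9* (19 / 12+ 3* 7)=-12195 / 8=-1524.38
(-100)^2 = 10000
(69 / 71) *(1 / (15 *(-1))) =-0.06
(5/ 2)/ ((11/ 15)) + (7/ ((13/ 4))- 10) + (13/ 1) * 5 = 17321/ 286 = 60.56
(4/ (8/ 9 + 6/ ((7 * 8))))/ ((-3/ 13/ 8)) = -34944/ 251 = -139.22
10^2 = 100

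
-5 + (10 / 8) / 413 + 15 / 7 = -4715 / 1652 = -2.85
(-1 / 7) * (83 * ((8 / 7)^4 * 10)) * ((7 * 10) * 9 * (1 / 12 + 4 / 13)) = -1555353600 / 31213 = -49830.31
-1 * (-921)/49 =921/49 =18.80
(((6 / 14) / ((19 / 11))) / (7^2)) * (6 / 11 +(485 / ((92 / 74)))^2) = 10626797913 / 13789972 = 770.62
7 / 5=1.40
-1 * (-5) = 5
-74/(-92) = 37/46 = 0.80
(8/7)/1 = 8/7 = 1.14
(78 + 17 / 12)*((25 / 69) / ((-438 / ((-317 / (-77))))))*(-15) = 37762625 / 9308376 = 4.06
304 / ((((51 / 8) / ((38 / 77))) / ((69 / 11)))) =2125568 / 14399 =147.62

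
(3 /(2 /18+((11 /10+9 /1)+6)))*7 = 1890 /1459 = 1.30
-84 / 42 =-2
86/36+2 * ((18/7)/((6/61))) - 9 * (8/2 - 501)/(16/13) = 3718499/1008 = 3688.99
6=6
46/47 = 0.98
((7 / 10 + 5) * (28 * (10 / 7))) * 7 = 1596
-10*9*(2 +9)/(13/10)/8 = -2475/26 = -95.19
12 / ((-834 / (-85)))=170 / 139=1.22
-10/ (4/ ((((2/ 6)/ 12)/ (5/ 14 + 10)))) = -7/ 1044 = -0.01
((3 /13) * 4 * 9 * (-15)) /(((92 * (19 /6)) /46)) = -4860 /247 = -19.68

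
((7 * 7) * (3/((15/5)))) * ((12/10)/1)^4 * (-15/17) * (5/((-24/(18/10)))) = 71442/2125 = 33.62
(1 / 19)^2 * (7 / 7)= 1 / 361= 0.00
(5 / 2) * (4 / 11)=10 / 11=0.91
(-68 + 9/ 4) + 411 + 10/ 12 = 4153/ 12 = 346.08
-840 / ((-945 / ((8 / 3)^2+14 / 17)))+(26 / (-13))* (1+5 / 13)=76684 / 17901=4.28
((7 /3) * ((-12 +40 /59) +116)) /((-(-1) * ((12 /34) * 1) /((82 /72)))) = 3766588 /4779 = 788.15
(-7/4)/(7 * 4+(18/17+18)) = -119/3200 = -0.04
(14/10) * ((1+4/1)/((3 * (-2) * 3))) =-0.39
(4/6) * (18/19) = 12/19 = 0.63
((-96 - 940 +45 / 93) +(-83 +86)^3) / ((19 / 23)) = -719072 / 589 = -1220.84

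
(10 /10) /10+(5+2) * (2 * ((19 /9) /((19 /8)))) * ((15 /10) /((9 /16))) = 8987 /270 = 33.29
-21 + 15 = -6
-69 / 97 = -0.71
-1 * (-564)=564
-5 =-5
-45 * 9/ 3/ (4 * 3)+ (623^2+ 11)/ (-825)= -105979/ 220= -481.72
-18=-18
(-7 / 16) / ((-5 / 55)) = 77 / 16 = 4.81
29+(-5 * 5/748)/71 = 1540107/53108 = 29.00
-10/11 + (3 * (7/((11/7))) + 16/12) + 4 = 17.79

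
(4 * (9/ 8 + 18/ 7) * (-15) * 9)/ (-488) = 4.09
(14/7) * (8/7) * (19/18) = 152/63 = 2.41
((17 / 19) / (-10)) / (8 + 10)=-17 / 3420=-0.00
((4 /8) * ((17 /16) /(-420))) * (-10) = 17 /1344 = 0.01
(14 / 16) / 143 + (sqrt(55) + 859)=sqrt(55) + 982703 / 1144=866.42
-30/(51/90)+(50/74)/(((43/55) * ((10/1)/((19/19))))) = -2859125/54094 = -52.85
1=1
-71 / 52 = -1.37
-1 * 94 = -94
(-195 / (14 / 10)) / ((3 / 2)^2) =-1300 / 21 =-61.90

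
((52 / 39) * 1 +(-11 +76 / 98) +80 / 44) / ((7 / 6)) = -22874 / 3773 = -6.06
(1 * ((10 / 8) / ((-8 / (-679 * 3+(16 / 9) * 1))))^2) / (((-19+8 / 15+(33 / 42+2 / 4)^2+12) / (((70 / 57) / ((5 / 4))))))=-14385097965875 / 696957696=-20639.84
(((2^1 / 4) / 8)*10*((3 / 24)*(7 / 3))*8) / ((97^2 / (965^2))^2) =14284.96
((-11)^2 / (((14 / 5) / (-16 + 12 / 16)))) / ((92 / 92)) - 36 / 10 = -185533 / 280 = -662.62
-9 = -9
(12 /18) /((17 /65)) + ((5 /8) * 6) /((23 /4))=3755 /1173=3.20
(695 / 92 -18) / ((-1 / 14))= 6727 / 46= 146.24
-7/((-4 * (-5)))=-7/20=-0.35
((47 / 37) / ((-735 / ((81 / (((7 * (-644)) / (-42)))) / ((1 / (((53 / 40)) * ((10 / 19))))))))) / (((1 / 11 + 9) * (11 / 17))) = -3430107 / 22183868000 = -0.00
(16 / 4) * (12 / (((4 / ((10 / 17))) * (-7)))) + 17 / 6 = 1303 / 714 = 1.82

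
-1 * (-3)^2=-9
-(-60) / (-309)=-20 / 103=-0.19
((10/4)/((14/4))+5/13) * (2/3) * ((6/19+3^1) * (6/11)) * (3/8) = 1350/2717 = 0.50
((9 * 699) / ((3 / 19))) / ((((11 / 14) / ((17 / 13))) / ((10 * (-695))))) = -65904306300 / 143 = -460869274.83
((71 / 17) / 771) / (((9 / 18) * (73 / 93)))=0.01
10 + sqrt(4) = 12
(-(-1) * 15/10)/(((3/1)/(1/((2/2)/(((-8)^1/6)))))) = -0.67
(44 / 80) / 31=11 / 620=0.02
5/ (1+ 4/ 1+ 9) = 5/ 14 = 0.36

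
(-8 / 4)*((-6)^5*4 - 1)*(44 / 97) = 2737240 / 97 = 28218.97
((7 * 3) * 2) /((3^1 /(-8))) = -112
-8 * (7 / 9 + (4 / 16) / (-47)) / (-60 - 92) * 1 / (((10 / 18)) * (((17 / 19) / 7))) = 9149 / 15980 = 0.57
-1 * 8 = -8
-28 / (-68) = 7 / 17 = 0.41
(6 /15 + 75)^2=142129 /25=5685.16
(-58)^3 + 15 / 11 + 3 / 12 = -8584857 / 44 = -195110.39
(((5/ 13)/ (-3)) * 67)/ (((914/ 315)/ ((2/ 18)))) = -11725/ 35646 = -0.33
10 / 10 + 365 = 366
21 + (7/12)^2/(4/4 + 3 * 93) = 120967/5760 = 21.00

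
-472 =-472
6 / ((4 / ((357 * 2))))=1071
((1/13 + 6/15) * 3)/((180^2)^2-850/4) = 186/136468772375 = 0.00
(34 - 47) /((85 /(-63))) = 819 /85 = 9.64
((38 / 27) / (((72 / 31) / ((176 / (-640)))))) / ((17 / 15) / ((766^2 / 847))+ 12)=-950398031 / 68448550392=-0.01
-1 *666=-666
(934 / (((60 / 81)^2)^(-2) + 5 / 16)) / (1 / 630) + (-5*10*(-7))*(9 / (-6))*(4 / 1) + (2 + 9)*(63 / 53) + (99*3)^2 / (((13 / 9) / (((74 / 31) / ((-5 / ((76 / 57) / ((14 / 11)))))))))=129290.28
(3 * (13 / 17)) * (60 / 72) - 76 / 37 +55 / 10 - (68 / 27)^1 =48218 / 16983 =2.84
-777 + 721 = -56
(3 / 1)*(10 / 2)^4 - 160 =1715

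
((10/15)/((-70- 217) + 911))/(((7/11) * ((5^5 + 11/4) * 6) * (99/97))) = 0.00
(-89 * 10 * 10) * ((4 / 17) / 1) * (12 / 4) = -106800 / 17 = -6282.35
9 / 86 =0.10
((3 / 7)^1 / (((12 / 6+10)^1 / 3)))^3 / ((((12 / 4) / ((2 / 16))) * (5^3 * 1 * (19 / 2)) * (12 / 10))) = 3 / 83417600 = 0.00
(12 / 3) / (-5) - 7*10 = -354 / 5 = -70.80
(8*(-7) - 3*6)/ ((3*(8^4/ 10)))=-185/ 3072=-0.06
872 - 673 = 199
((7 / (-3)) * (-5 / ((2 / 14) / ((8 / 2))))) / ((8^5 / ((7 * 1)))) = 1715 / 24576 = 0.07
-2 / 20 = -1 / 10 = -0.10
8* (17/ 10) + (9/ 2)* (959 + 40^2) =115291/ 10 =11529.10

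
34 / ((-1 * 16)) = -17 / 8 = -2.12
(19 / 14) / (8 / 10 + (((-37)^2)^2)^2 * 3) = 5 / 38822141332814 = 0.00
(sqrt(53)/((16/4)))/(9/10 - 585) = -5 * sqrt(53)/11682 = -0.00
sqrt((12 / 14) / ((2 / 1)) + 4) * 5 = 5 * sqrt(217) / 7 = 10.52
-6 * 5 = -30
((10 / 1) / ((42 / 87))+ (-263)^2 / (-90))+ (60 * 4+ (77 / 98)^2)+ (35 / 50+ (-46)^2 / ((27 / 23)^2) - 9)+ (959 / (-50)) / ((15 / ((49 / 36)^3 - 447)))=2723321499553 / 1714608000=1588.31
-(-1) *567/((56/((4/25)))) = 81/50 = 1.62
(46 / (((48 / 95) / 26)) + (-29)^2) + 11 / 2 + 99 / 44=19295 / 6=3215.83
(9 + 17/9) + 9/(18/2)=107/9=11.89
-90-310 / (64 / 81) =-15435 / 32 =-482.34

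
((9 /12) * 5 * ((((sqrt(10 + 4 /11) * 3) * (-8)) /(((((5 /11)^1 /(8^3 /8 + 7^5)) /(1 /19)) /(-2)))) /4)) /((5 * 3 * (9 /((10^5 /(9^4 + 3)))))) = 84355000 * sqrt(1254) /93537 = 31935.68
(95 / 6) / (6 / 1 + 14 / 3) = 95 / 64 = 1.48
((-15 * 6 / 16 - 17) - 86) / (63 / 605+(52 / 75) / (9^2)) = -638780175 / 662696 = -963.91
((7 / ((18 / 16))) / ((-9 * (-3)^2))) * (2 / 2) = -56 / 729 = -0.08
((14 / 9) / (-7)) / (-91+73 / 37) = 37 / 14823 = 0.00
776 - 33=743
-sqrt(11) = -3.32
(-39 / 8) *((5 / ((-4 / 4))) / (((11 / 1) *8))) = 195 / 704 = 0.28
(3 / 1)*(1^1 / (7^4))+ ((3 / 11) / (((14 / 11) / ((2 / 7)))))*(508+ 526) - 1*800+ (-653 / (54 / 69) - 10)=-68331181 / 43218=-1581.08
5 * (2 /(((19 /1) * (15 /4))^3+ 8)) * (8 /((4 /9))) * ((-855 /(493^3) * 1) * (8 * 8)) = -630374400 /2773862588744009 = -0.00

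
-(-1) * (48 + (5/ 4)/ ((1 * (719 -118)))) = 48.00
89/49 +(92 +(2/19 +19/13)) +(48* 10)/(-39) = 1005462/12103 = 83.08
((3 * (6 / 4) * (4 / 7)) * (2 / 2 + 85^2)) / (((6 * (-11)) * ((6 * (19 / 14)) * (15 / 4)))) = -28904 / 3135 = -9.22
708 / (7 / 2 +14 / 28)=177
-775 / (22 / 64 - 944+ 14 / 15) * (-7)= -5.75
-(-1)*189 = 189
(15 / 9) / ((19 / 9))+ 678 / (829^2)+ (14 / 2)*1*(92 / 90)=4669007803 / 587591055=7.95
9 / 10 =0.90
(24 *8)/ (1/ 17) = 3264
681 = 681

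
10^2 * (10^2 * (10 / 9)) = 100000 / 9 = 11111.11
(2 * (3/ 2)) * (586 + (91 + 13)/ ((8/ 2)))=1836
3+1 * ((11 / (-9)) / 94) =2527 / 846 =2.99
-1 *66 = -66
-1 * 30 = -30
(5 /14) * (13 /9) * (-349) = -22685 /126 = -180.04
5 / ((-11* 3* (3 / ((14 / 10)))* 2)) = -7 / 198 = -0.04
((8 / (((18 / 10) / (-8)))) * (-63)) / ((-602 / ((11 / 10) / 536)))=-0.01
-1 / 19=-0.05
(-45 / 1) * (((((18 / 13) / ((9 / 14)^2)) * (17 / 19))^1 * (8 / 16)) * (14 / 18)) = -52.46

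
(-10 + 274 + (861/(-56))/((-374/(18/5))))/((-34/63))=-124477101/254320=-489.45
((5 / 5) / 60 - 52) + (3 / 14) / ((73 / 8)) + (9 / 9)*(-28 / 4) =-1807709 / 30660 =-58.96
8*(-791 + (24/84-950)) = -97480/7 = -13925.71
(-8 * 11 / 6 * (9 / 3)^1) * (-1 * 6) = 264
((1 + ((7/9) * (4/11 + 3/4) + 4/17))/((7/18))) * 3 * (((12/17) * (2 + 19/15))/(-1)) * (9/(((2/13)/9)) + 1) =-62685357/3179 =-19718.58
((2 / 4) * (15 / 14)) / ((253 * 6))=5 / 14168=0.00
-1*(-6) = 6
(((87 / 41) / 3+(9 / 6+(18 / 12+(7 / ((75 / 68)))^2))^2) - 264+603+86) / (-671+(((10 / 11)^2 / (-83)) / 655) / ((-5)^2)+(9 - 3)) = -3923558926183007903 / 1134972435938203125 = -3.46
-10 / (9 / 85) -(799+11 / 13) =-104632 / 117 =-894.29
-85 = -85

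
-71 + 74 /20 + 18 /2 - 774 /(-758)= -217087 /3790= -57.28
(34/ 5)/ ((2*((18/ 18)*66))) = 17/ 330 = 0.05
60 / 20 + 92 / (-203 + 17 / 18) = 9255 / 3637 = 2.54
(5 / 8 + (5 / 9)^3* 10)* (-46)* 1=-313835 / 2916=-107.63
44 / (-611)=-44 / 611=-0.07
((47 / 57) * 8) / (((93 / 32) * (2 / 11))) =66176 / 5301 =12.48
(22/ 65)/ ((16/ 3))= 33/ 520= 0.06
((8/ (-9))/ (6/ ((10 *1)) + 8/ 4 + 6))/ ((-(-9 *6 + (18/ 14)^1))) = -280/ 142803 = -0.00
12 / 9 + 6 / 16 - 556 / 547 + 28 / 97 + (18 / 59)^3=263869969777 / 261532904664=1.01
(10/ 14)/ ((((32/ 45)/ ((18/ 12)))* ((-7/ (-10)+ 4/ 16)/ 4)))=3375/ 532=6.34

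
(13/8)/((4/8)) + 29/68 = 125/34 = 3.68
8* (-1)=-8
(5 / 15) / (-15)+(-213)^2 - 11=2041109 / 45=45357.98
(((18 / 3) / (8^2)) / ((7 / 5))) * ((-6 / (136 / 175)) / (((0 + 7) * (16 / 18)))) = -10125 / 121856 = -0.08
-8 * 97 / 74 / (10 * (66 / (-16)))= 1552 / 6105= 0.25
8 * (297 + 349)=5168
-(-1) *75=75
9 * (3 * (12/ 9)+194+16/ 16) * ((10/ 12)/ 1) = 2985/ 2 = 1492.50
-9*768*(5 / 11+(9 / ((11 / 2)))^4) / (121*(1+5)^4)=-0.34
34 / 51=2 / 3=0.67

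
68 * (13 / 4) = 221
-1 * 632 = -632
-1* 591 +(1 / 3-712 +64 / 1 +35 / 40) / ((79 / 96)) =-108781 / 79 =-1376.97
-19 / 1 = -19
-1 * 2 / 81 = -2 / 81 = -0.02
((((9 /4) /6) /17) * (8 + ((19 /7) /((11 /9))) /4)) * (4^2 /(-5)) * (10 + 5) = -1395 /154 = -9.06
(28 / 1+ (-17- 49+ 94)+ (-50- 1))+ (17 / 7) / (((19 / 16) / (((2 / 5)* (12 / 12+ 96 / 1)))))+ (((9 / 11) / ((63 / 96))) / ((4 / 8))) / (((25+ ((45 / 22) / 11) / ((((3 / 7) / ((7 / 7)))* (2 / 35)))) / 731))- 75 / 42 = 138.49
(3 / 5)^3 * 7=189 / 125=1.51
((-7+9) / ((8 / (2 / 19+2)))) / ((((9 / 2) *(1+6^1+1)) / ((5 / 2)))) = 25 / 684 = 0.04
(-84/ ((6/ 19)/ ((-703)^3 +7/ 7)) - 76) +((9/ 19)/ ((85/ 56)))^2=241041967399378016/ 2608225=92416094240.10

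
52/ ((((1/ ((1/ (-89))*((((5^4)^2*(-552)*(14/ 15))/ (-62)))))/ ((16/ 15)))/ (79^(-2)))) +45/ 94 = -1571611445935/ 4855735158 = -323.66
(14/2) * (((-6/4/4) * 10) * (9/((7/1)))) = -135/4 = -33.75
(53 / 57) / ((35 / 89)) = 4717 / 1995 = 2.36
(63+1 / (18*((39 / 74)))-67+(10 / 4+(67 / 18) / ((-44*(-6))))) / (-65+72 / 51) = 483259 / 22259952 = 0.02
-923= -923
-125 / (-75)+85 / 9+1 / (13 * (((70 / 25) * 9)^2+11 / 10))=41349550 / 3721419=11.11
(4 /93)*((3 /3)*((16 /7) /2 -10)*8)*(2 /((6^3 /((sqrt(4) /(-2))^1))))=16 /567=0.03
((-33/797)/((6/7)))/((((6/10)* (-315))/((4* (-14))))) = -308/21519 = -0.01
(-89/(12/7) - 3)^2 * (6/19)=434281/456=952.37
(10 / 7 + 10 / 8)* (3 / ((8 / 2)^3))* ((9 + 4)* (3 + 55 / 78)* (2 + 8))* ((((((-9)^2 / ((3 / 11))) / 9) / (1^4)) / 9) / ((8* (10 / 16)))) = 79475 / 1792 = 44.35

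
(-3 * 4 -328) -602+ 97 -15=-860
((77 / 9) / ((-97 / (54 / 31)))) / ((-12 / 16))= 616 / 3007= 0.20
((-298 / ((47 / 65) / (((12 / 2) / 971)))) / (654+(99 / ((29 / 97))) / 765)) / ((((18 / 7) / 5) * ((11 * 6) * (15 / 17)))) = -0.00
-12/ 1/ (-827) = 12/ 827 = 0.01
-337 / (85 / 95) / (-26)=6403 / 442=14.49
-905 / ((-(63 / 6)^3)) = 7240 / 9261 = 0.78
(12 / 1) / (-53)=-12 / 53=-0.23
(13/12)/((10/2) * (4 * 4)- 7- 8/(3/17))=13/332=0.04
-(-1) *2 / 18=1 / 9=0.11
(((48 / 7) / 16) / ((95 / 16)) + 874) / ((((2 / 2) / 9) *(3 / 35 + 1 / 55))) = 28772271 / 380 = 75716.50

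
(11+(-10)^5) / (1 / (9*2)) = -1799802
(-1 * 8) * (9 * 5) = -360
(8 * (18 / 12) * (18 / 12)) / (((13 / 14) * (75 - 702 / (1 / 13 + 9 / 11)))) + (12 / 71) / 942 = -59532866 / 2192648341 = -0.03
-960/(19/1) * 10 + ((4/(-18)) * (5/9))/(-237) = -505.26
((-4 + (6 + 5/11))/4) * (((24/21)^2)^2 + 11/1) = 823689/105644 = 7.80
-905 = -905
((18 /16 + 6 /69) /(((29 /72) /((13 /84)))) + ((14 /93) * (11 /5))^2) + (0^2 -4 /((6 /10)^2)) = -14181887053 /1346072700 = -10.54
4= 4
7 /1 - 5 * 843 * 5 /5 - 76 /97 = -408252 /97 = -4208.78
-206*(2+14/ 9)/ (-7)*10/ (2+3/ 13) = 469.05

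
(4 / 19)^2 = 0.04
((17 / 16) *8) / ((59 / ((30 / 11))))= 0.39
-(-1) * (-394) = -394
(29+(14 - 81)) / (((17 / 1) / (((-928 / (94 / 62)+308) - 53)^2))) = -10703425382 / 37553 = -285021.85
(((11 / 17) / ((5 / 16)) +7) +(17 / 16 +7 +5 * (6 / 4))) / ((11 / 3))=100503 / 14960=6.72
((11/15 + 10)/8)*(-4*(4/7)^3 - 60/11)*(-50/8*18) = 2017905/2156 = 935.95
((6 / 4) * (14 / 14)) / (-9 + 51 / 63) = -63 / 344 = -0.18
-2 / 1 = -2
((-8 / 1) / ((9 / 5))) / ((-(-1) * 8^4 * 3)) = -5 / 13824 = -0.00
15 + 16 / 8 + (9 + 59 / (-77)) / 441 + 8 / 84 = 581137 / 33957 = 17.11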